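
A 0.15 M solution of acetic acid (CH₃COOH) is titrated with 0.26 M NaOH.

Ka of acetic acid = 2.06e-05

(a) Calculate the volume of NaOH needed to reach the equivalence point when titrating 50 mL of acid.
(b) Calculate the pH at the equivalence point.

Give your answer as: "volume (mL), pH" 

moles acid = 0.15 × 50/1000 = 0.0075 mol; V_base = moles/0.26 × 1000 = 28.8 mL. At equivalence only the conjugate base is present: [A⁻] = 0.0075/0.079 = 9.5122e-02 M. Kb = Kw/Ka = 4.85e-10; [OH⁻] = √(Kb × [A⁻]) = 6.7953e-06; pOH = 5.17; pH = 14 - pOH = 8.83.

V = 28.8 mL, pH = 8.83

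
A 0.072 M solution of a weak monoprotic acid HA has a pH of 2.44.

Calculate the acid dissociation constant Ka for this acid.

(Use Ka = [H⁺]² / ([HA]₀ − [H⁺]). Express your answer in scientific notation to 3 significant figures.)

[H⁺] = 10^(−pH) = 10^(−2.44) = 3.631e-03 M. For HA ⇌ H⁺ + A⁻, Ka = [H⁺][A⁻]/[HA] = [H⁺]² / ([HA]₀ − [H⁺]) = (3.631e-03)² / (0.072 − 3.631e-03) = 1.93e-04.

K_a = 1.93e-04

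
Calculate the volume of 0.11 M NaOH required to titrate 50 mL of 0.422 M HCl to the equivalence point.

At equivalence: moles acid = moles base. moles HCl = 0.422 × 50/1000 = 0.0211 mol. V_base = moles / 0.11 × 1000 = 191.8 mL.

V_{base} = 191.8 mL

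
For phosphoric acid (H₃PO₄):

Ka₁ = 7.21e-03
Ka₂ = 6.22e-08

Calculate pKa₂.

pKa₂ = -log(Ka₂) = -log(6.22e-08) = 7.21.

pK_{a2} = 7.21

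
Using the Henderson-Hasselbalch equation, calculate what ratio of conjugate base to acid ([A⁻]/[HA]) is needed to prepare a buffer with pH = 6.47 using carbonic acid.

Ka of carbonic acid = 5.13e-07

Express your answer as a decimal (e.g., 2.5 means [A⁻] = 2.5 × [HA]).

pKa = -log(5.13e-07) = 6.2899. pH = pKa + log([A⁻]/[HA]), so log([A⁻]/[HA]) = pH − pKa = 6.47 − 6.2899 = 0.1801. [A⁻]/[HA] = 10^(0.1801) = 1.51

[A⁻]/[HA] = 1.51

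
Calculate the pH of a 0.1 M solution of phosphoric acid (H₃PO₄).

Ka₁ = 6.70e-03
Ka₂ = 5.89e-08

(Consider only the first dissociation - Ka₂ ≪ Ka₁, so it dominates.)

First dissociation dominates. From Ka₁ = [H⁺][HA⁻]/[H₂A], x² + Ka₁·x − Ka₁·C = 0 with C = 0.1 M and Ka₁ = 6.70e-03. Solving: [H⁺] = (−Ka₁ + √(Ka₁² + 4·Ka₁·C)) / 2 = 2.2750e-02 M. pH = -log(2.2750e-02) = 1.64.

pH = 1.64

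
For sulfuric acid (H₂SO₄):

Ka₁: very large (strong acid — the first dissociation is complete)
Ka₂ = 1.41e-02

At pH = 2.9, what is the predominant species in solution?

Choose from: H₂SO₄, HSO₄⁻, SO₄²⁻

The first dissociation is complete, so H₂SO₄ itself is never the predominant species in water; pKa₂ = -log(1.41e-02) = 1.85. For a polyprotic acid the predominant species crosses at each pKa: below pKa_n the protonated form dominates, above it the deprotonated form does. At pH = 2.9, the predominant species is SO₄²⁻.

SO₄²⁻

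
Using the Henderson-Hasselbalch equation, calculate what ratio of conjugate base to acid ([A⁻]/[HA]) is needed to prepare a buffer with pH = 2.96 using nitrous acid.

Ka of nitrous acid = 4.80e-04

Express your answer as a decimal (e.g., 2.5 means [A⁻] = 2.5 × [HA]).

pKa = -log(4.80e-04) = 3.3188. pH = pKa + log([A⁻]/[HA]), so log([A⁻]/[HA]) = pH − pKa = 2.96 − 3.3188 = -0.3588. [A⁻]/[HA] = 10^(-0.3588) = 0.438

[A⁻]/[HA] = 0.438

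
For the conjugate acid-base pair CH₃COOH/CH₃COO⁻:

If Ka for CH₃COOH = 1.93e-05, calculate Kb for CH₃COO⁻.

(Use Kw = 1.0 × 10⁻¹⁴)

For a conjugate pair Ka × Kb = Kw, so Kb = Kw/Ka = 1.0 × 10⁻¹⁴ / 1.93e-05 = 5.18e-10.

K_b = 5.18e-10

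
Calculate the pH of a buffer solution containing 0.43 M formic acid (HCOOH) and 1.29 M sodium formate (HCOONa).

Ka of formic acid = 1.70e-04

pKa = -log(1.70e-04) = 3.77. pH = pKa + log([A⁻]/[HA]) = 3.77 + log(1.29/0.43)

pH = 4.25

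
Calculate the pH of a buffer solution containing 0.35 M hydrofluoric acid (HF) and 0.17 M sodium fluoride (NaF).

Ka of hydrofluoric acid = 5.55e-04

pKa = -log(5.55e-04) = 3.26. pH = pKa + log([A⁻]/[HA]) = 3.26 + log(0.17/0.35)

pH = 2.94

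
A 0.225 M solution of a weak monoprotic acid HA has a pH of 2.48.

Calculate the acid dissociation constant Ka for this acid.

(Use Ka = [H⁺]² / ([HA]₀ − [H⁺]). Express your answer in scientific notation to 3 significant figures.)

[H⁺] = 10^(−pH) = 10^(−2.48) = 3.311e-03 M. For HA ⇌ H⁺ + A⁻, Ka = [H⁺][A⁻]/[HA] = [H⁺]² / ([HA]₀ − [H⁺]) = (3.311e-03)² / (0.225 − 3.311e-03) = 4.95e-05.

K_a = 4.95e-05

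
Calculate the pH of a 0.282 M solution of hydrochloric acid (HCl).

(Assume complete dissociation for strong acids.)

[H⁺] = 0.282 M for strong acid. pH = -log[H⁺] = -log(0.282)

pH = 0.55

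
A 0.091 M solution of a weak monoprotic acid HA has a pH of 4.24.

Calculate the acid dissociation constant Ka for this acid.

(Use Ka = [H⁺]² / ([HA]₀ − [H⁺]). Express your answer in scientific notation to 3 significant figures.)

[H⁺] = 10^(−pH) = 10^(−4.24) = 5.754e-05 M. For HA ⇌ H⁺ + A⁻, Ka = [H⁺][A⁻]/[HA] = [H⁺]² / ([HA]₀ − [H⁺]) = (5.754e-05)² / (0.091 − 5.754e-05) = 3.64e-08.

K_a = 3.64e-08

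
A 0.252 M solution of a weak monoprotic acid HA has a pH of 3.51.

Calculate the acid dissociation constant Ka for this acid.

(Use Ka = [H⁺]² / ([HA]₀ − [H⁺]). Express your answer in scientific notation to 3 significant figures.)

[H⁺] = 10^(−pH) = 10^(−3.51) = 3.090e-04 M. For HA ⇌ H⁺ + A⁻, Ka = [H⁺][A⁻]/[HA] = [H⁺]² / ([HA]₀ − [H⁺]) = (3.090e-04)² / (0.252 − 3.090e-04) = 3.79e-07.

K_a = 3.79e-07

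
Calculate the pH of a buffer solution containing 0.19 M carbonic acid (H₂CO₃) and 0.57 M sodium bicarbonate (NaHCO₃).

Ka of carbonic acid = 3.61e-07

pKa = -log(3.61e-07) = 6.44. pH = pKa + log([A⁻]/[HA]) = 6.44 + log(0.57/0.19)

pH = 6.92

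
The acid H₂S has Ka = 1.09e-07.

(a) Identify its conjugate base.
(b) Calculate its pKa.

(a) The conjugate base is formed by removing one H⁺ from H₂S, giving HS⁻. (b) pKa = -log(Ka) = -log(1.09e-07) = 6.96.

Conjugate base: HS⁻; pK_a = 6.96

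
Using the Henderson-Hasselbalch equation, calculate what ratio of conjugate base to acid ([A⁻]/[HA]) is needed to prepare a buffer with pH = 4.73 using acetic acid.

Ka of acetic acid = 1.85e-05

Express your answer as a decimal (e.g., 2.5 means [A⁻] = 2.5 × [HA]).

pKa = -log(1.85e-05) = 4.7328. pH = pKa + log([A⁻]/[HA]), so log([A⁻]/[HA]) = pH − pKa = 4.73 − 4.7328 = -0.0028. [A⁻]/[HA] = 10^(-0.0028) = 0.994

[A⁻]/[HA] = 0.994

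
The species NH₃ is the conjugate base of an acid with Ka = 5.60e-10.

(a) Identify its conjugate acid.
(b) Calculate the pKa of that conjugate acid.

(a) The conjugate acid is formed by adding one H⁺ to NH₃, giving NH₄⁺. (b) pKa = -log(Ka) = -log(5.60e-10) = 9.25.

Conjugate acid: NH₄⁺; pK_a = 9.25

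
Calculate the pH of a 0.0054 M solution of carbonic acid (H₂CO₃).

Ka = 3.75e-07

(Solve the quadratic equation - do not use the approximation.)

x² + Ka×x - Ka×C = 0. Using quadratic formula: [H⁺] = 4.4813e-05

pH = 4.35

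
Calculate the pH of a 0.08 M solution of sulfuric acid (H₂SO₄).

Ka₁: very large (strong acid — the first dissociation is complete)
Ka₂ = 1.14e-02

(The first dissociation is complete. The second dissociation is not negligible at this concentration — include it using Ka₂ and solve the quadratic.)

First dissociation is complete: [H⁺]₀ = [HSO₄⁻]₀ = C = 0.08 M. Second dissociation HSO₄⁻ ⇌ H⁺ + SO₄²⁻: let x = [SO₄²⁻]. Ka₂ = (C + x)·x / (C − x) = 1.14e-02 → x² + (C + Ka₂)·x − Ka₂·C = 0 → x² + 0.09140·x − 9.120e-04 = 0. x = (−0.09140 + √(0.09140² + 4 × 9.120e-04)) / 2 = 9.0767e-03 M. [H⁺] = C + x = 0.08 + 9.0767e-03 = 8.9077e-02 M. pH = -log(8.9077e-02) = 1.05.

pH = 1.05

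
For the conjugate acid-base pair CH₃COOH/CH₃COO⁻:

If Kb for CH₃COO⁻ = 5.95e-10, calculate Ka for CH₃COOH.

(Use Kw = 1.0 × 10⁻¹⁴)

For a conjugate pair Ka × Kb = Kw, so Ka = Kw/Kb = 1.0 × 10⁻¹⁴ / 5.95e-10 = 1.68e-05.

K_a = 1.68e-05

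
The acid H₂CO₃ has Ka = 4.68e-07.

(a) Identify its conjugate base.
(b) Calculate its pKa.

(a) The conjugate base is formed by removing one H⁺ from H₂CO₃, giving HCO₃⁻. (b) pKa = -log(Ka) = -log(4.68e-07) = 6.33.

Conjugate base: HCO₃⁻; pK_a = 6.33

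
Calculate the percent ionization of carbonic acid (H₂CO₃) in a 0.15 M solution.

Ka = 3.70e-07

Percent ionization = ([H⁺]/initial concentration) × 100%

Using Ka equilibrium: x² + Ka×x - Ka×C = 0. Solving: [H⁺] = 2.3540e-04. Percent = (2.3540e-04/0.15) × 100

Percent ionization = 0.157%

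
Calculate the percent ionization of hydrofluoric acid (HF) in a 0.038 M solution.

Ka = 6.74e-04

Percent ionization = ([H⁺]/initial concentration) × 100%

Using Ka equilibrium: x² + Ka×x - Ka×C = 0. Solving: [H⁺] = 4.7350e-03. Percent = (4.7350e-03/0.038) × 100

Percent ionization = 12.5%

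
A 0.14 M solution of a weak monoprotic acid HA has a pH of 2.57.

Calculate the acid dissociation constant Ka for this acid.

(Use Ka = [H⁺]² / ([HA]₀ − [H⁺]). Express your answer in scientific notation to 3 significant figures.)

[H⁺] = 10^(−pH) = 10^(−2.57) = 2.692e-03 M. For HA ⇌ H⁺ + A⁻, Ka = [H⁺][A⁻]/[HA] = [H⁺]² / ([HA]₀ − [H⁺]) = (2.692e-03)² / (0.14 − 2.692e-03) = 5.28e-05.

K_a = 5.28e-05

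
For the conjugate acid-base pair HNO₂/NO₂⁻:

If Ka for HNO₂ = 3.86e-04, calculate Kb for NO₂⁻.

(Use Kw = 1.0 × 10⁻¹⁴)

For a conjugate pair Ka × Kb = Kw, so Kb = Kw/Ka = 1.0 × 10⁻¹⁴ / 3.86e-04 = 2.59e-11.

K_b = 2.59e-11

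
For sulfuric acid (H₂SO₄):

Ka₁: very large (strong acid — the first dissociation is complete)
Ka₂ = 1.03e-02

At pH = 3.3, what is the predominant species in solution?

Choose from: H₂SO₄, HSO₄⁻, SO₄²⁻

The first dissociation is complete, so H₂SO₄ itself is never the predominant species in water; pKa₂ = -log(1.03e-02) = 1.99. For a polyprotic acid the predominant species crosses at each pKa: below pKa_n the protonated form dominates, above it the deprotonated form does. At pH = 3.3, the predominant species is SO₄²⁻.

SO₄²⁻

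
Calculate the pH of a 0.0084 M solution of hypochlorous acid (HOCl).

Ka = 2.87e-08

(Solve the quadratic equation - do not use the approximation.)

x² + Ka×x - Ka×C = 0. Using quadratic formula: [H⁺] = 1.5512e-05

pH = 4.81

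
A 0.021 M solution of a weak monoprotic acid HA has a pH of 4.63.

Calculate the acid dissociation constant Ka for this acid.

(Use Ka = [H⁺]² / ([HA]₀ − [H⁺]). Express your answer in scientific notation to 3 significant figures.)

[H⁺] = 10^(−pH) = 10^(−4.63) = 2.344e-05 M. For HA ⇌ H⁺ + A⁻, Ka = [H⁺][A⁻]/[HA] = [H⁺]² / ([HA]₀ − [H⁺]) = (2.344e-05)² / (0.021 − 2.344e-05) = 2.62e-08.

K_a = 2.62e-08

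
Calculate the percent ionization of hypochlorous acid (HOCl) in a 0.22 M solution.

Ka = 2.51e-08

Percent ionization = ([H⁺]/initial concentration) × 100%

Using Ka equilibrium: x² + Ka×x - Ka×C = 0. Solving: [H⁺] = 7.4298e-05. Percent = (7.4298e-05/0.22) × 100

Percent ionization = 0.0338%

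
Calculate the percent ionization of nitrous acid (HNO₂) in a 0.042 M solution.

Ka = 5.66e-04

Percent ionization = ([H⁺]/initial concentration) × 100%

Using Ka equilibrium: x² + Ka×x - Ka×C = 0. Solving: [H⁺] = 4.6009e-03. Percent = (4.6009e-03/0.042) × 100

Percent ionization = 11%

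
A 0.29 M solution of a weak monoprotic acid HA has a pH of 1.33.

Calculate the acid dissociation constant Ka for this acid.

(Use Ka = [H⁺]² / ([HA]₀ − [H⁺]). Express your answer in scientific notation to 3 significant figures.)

[H⁺] = 10^(−pH) = 10^(−1.33) = 4.677e-02 M. For HA ⇌ H⁺ + A⁻, Ka = [H⁺][A⁻]/[HA] = [H⁺]² / ([HA]₀ − [H⁺]) = (4.677e-02)² / (0.29 − 4.677e-02) = 8.99e-03.

K_a = 8.99e-03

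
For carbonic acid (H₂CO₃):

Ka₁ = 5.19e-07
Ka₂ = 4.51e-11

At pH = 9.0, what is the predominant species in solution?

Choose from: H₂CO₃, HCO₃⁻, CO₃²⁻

pKa₁ = 6.28, pKa₂ = 10.35. For a polyprotic acid the predominant species crosses at each pKa: below pKa_n the protonated form dominates, above it the deprotonated form does. At pH = 9.0, the predominant species is HCO₃⁻.

HCO₃⁻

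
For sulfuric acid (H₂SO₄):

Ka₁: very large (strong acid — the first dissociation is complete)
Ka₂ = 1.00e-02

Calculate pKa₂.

pKa₂ = -log(Ka₂) = -log(1.00e-02) = 2.00.

pK_{a2} = 2.00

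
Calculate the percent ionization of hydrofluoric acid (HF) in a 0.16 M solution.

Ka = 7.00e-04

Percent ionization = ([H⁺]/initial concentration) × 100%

Using Ka equilibrium: x² + Ka×x - Ka×C = 0. Solving: [H⁺] = 1.0239e-02. Percent = (1.0239e-02/0.16) × 100

Percent ionization = 6.4%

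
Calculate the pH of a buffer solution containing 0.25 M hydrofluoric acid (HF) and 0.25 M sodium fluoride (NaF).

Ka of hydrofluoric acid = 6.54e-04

pKa = -log(6.54e-04) = 3.18. pH = pKa + log([A⁻]/[HA]) = 3.18 + log(0.25/0.25)

pH = 3.18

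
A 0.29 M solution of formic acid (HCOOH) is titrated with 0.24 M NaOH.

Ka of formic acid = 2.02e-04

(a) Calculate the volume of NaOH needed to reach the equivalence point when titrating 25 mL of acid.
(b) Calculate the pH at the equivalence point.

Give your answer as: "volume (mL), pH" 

moles acid = 0.29 × 25/1000 = 0.00725 mol; V_base = moles/0.24 × 1000 = 30.2 mL. At equivalence only the conjugate base is present: [A⁻] = 0.00725/0.055 = 1.3132e-01 M. Kb = Kw/Ka = 4.95e-11; [OH⁻] = √(Kb × [A⁻]) = 2.5497e-06; pOH = 5.59; pH = 14 - pOH = 8.41.

V = 30.2 mL, pH = 8.41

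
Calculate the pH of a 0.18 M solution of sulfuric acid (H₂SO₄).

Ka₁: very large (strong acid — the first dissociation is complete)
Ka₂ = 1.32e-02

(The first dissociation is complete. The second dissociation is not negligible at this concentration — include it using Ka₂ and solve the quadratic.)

First dissociation is complete: [H⁺]₀ = [HSO₄⁻]₀ = C = 0.18 M. Second dissociation HSO₄⁻ ⇌ H⁺ + SO₄²⁻: let x = [SO₄²⁻]. Ka₂ = (C + x)·x / (C − x) = 1.32e-02 → x² + (C + Ka₂)·x − Ka₂·C = 0 → x² + 0.19320·x − 2.376e-03 = 0. x = (−0.19320 + √(0.19320² + 4 × 2.376e-03)) / 2 = 1.1601e-02 M. [H⁺] = C + x = 0.18 + 1.1601e-02 = 1.9160e-01 M. pH = -log(1.9160e-01) = 0.72.

pH = 0.72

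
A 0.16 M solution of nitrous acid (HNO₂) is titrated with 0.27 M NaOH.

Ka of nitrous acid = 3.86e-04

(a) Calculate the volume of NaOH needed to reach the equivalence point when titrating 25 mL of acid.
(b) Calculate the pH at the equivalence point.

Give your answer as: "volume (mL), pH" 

moles acid = 0.16 × 25/1000 = 0.004 mol; V_base = moles/0.27 × 1000 = 14.8 mL. At equivalence only the conjugate base is present: [A⁻] = 0.004/0.040 = 1.0047e-01 M. Kb = Kw/Ka = 2.59e-11; [OH⁻] = √(Kb × [A⁻]) = 1.6133e-06; pOH = 5.79; pH = 14 - pOH = 8.21.

V = 14.8 mL, pH = 8.21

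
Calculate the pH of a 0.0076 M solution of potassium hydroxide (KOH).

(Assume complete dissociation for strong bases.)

[OH⁻] = 0.0076 M for strong base. pOH = -log[OH⁻] = 2.12, pH = 14 - pOH

pH = 11.88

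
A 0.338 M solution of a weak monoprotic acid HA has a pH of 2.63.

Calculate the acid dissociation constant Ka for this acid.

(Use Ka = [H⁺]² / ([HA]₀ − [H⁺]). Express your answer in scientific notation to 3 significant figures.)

[H⁺] = 10^(−pH) = 10^(−2.63) = 2.344e-03 M. For HA ⇌ H⁺ + A⁻, Ka = [H⁺][A⁻]/[HA] = [H⁺]² / ([HA]₀ − [H⁺]) = (2.344e-03)² / (0.338 − 2.344e-03) = 1.64e-05.

K_a = 1.64e-05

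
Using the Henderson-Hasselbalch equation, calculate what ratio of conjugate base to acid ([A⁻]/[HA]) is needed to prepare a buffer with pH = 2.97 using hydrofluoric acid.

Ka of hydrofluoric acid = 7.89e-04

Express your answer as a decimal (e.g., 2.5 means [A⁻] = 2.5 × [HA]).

pKa = -log(7.89e-04) = 3.1029. pH = pKa + log([A⁻]/[HA]), so log([A⁻]/[HA]) = pH − pKa = 2.97 − 3.1029 = -0.1329. [A⁻]/[HA] = 10^(-0.1329) = 0.736

[A⁻]/[HA] = 0.736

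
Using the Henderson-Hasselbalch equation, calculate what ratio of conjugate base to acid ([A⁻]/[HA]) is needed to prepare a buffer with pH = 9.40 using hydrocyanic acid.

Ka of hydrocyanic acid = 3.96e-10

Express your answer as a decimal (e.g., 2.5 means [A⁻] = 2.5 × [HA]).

pKa = -log(3.96e-10) = 9.4023. pH = pKa + log([A⁻]/[HA]), so log([A⁻]/[HA]) = pH − pKa = 9.40 − 9.4023 = -0.0023. [A⁻]/[HA] = 10^(-0.0023) = 0.995

[A⁻]/[HA] = 0.995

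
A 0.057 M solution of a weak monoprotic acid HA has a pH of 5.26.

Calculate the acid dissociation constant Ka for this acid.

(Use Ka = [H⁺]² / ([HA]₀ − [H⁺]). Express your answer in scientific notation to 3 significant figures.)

[H⁺] = 10^(−pH) = 10^(−5.26) = 5.495e-06 M. For HA ⇌ H⁺ + A⁻, Ka = [H⁺][A⁻]/[HA] = [H⁺]² / ([HA]₀ − [H⁺]) = (5.495e-06)² / (0.057 − 5.495e-06) = 5.30e-10.

K_a = 5.30e-10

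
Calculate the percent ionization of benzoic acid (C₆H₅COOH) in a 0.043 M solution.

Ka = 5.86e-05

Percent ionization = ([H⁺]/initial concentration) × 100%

Using Ka equilibrium: x² + Ka×x - Ka×C = 0. Solving: [H⁺] = 1.5584e-03. Percent = (1.5584e-03/0.043) × 100

Percent ionization = 3.62%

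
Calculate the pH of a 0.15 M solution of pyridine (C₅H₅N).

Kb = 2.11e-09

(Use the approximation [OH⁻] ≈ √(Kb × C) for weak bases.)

[OH⁻] = √(Kb × C) = √(2.11e-09 × 0.15) = 1.7790e-05. pOH = 4.75, pH = 14 - pOH

pH = 9.25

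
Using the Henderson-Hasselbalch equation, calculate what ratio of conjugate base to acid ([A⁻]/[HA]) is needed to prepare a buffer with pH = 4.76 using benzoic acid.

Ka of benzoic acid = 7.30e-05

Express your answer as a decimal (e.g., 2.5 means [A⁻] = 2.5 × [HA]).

pKa = -log(7.30e-05) = 4.1367. pH = pKa + log([A⁻]/[HA]), so log([A⁻]/[HA]) = pH − pKa = 4.76 − 4.1367 = 0.6233. [A⁻]/[HA] = 10^(0.6233) = 4.20

[A⁻]/[HA] = 4.20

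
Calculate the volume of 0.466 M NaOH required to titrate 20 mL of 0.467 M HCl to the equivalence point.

At equivalence: moles acid = moles base. moles HCl = 0.467 × 20/1000 = 0.00934 mol. V_base = moles / 0.466 × 1000 = 20.0 mL.

V_{base} = 20.0 mL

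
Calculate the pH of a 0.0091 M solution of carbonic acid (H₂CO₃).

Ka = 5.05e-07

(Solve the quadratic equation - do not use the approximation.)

x² + Ka×x - Ka×C = 0. Using quadratic formula: [H⁺] = 6.7538e-05

pH = 4.17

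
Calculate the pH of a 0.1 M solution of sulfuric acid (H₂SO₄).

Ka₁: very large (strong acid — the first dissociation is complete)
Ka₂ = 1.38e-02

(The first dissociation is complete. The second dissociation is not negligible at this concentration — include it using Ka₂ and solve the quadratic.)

First dissociation is complete: [H⁺]₀ = [HSO₄⁻]₀ = C = 0.1 M. Second dissociation HSO₄⁻ ⇌ H⁺ + SO₄²⁻: let x = [SO₄²⁻]. Ka₂ = (C + x)·x / (C − x) = 1.38e-02 → x² + (C + Ka₂)·x − Ka₂·C = 0 → x² + 0.11380·x − 1.380e-03 = 0. x = (−0.11380 + √(0.11380² + 4 × 1.380e-03)) / 2 = 1.1053e-02 M. [H⁺] = C + x = 0.1 + 1.1053e-02 = 1.1105e-01 M. pH = -log(1.1105e-01) = 0.95.

pH = 0.95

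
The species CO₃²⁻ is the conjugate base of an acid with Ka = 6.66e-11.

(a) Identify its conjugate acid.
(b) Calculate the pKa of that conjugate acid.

(a) The conjugate acid is formed by adding one H⁺ to CO₃²⁻, giving HCO₃⁻. (b) pKa = -log(Ka) = -log(6.66e-11) = 10.18.

Conjugate acid: HCO₃⁻; pK_a = 10.18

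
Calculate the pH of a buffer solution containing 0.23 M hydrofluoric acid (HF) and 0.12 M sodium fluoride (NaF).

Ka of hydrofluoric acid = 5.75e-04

pKa = -log(5.75e-04) = 3.24. pH = pKa + log([A⁻]/[HA]) = 3.24 + log(0.12/0.23)

pH = 2.96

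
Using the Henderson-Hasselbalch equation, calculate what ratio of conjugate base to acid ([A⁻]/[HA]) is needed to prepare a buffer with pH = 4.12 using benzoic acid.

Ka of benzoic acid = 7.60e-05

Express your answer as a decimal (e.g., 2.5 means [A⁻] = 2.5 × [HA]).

pKa = -log(7.60e-05) = 4.1192. pH = pKa + log([A⁻]/[HA]), so log([A⁻]/[HA]) = pH − pKa = 4.12 − 4.1192 = 0.0008. [A⁻]/[HA] = 10^(0.0008) = 1.00

[A⁻]/[HA] = 1.00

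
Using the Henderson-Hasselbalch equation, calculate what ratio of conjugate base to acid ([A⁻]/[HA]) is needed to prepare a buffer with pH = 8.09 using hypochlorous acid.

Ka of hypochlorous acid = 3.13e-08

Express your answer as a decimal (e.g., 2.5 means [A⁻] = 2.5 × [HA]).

pKa = -log(3.13e-08) = 7.5045. pH = pKa + log([A⁻]/[HA]), so log([A⁻]/[HA]) = pH − pKa = 8.09 − 7.5045 = 0.5855. [A⁻]/[HA] = 10^(0.5855) = 3.85

[A⁻]/[HA] = 3.85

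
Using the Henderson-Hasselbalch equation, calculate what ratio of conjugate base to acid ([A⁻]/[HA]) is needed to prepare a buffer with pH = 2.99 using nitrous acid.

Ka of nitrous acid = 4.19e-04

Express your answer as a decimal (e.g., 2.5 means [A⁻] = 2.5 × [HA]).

pKa = -log(4.19e-04) = 3.3778. pH = pKa + log([A⁻]/[HA]), so log([A⁻]/[HA]) = pH − pKa = 2.99 − 3.3778 = -0.3878. [A⁻]/[HA] = 10^(-0.3878) = 0.409

[A⁻]/[HA] = 0.409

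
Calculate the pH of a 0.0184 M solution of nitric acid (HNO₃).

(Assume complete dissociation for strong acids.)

[H⁺] = 0.0184 M for strong acid. pH = -log[H⁺] = -log(0.0184)

pH = 1.74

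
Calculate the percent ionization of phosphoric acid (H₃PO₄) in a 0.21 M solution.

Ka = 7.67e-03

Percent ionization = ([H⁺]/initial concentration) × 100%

Using Ka equilibrium: x² + Ka×x - Ka×C = 0. Solving: [H⁺] = 3.6481e-02. Percent = (3.6481e-02/0.21) × 100

Percent ionization = 17.4%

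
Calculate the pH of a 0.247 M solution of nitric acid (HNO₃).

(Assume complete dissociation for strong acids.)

[H⁺] = 0.247 M for strong acid. pH = -log[H⁺] = -log(0.247)

pH = 0.61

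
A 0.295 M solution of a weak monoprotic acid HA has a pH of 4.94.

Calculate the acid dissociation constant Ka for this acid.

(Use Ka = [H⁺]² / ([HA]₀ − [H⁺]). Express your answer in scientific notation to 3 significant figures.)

[H⁺] = 10^(−pH) = 10^(−4.94) = 1.148e-05 M. For HA ⇌ H⁺ + A⁻, Ka = [H⁺][A⁻]/[HA] = [H⁺]² / ([HA]₀ − [H⁺]) = (1.148e-05)² / (0.295 − 1.148e-05) = 4.47e-10.

K_a = 4.47e-10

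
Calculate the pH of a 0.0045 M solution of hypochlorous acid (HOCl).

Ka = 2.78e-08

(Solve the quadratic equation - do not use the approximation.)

x² + Ka×x - Ka×C = 0. Using quadratic formula: [H⁺] = 1.1171e-05

pH = 4.95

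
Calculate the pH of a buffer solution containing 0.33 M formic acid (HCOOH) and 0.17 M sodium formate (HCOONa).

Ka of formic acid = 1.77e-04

pKa = -log(1.77e-04) = 3.75. pH = pKa + log([A⁻]/[HA]) = 3.75 + log(0.17/0.33)

pH = 3.46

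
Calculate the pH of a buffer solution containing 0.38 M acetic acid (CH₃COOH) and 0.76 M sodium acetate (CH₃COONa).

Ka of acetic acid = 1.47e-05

pKa = -log(1.47e-05) = 4.83. pH = pKa + log([A⁻]/[HA]) = 4.83 + log(0.76/0.38)

pH = 5.13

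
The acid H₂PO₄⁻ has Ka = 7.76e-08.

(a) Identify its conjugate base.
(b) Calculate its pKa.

(a) The conjugate base is formed by removing one H⁺ from H₂PO₄⁻, giving HPO₄²⁻. (b) pKa = -log(Ka) = -log(7.76e-08) = 7.11.

Conjugate base: HPO₄²⁻; pK_a = 7.11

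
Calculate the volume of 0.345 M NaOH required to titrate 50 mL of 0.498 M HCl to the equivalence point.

At equivalence: moles acid = moles base. moles HCl = 0.498 × 50/1000 = 0.0249 mol. V_base = moles / 0.345 × 1000 = 72.2 mL.

V_{base} = 72.2 mL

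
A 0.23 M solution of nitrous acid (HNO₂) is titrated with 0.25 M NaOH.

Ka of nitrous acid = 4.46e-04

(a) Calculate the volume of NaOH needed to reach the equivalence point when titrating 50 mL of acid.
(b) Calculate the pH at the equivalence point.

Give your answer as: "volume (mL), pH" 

moles acid = 0.23 × 50/1000 = 0.0115 mol; V_base = moles/0.25 × 1000 = 46.0 mL. At equivalence only the conjugate base is present: [A⁻] = 0.0115/0.096 = 1.1979e-01 M. Kb = Kw/Ka = 2.24e-11; [OH⁻] = √(Kb × [A⁻]) = 1.6389e-06; pOH = 5.79; pH = 14 - pOH = 8.21.

V = 46.0 mL, pH = 8.21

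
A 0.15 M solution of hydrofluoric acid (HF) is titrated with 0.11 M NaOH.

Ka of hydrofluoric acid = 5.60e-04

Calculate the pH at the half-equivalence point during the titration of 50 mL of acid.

At half-equivalence [HA] = [A⁻], so Henderson-Hasselbalch gives pH = pKa = -log(5.60e-04) = 3.25.

pH = pKa = 3.25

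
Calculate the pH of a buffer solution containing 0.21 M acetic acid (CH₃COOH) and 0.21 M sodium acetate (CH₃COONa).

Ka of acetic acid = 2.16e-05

pKa = -log(2.16e-05) = 4.67. pH = pKa + log([A⁻]/[HA]) = 4.67 + log(0.21/0.21)

pH = 4.67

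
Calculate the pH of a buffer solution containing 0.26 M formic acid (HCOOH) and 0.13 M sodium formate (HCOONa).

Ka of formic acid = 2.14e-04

pKa = -log(2.14e-04) = 3.67. pH = pKa + log([A⁻]/[HA]) = 3.67 + log(0.13/0.26)

pH = 3.37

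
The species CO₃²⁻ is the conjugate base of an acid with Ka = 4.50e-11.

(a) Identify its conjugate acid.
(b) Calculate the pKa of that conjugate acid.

(a) The conjugate acid is formed by adding one H⁺ to CO₃²⁻, giving HCO₃⁻. (b) pKa = -log(Ka) = -log(4.50e-11) = 10.35.

Conjugate acid: HCO₃⁻; pK_a = 10.35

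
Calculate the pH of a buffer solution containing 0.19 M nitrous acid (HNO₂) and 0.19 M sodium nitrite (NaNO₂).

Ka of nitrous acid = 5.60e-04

pKa = -log(5.60e-04) = 3.25. pH = pKa + log([A⁻]/[HA]) = 3.25 + log(0.19/0.19)

pH = 3.25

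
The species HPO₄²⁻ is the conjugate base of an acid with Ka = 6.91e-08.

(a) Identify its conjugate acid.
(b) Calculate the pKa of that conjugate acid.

(a) The conjugate acid is formed by adding one H⁺ to HPO₄²⁻, giving H₂PO₄⁻. (b) pKa = -log(Ka) = -log(6.91e-08) = 7.16.

Conjugate acid: H₂PO₄⁻; pK_a = 7.16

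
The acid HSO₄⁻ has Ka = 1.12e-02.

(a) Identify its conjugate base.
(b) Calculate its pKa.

(a) The conjugate base is formed by removing one H⁺ from HSO₄⁻, giving SO₄²⁻. (b) pKa = -log(Ka) = -log(1.12e-02) = 1.95.

Conjugate base: SO₄²⁻; pK_a = 1.95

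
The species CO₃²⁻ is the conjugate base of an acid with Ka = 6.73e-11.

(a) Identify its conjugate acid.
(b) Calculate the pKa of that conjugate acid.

(a) The conjugate acid is formed by adding one H⁺ to CO₃²⁻, giving HCO₃⁻. (b) pKa = -log(Ka) = -log(6.73e-11) = 10.17.

Conjugate acid: HCO₃⁻; pK_a = 10.17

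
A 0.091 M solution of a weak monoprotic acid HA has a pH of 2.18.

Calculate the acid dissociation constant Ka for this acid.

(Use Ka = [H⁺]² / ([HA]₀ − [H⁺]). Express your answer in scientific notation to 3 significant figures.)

[H⁺] = 10^(−pH) = 10^(−2.18) = 6.607e-03 M. For HA ⇌ H⁺ + A⁻, Ka = [H⁺][A⁻]/[HA] = [H⁺]² / ([HA]₀ − [H⁺]) = (6.607e-03)² / (0.091 − 6.607e-03) = 5.17e-04.

K_a = 5.17e-04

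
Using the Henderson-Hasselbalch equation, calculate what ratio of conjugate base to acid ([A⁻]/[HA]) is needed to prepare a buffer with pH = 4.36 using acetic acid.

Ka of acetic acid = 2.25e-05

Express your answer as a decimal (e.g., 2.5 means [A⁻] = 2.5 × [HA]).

pKa = -log(2.25e-05) = 4.6478. pH = pKa + log([A⁻]/[HA]), so log([A⁻]/[HA]) = pH − pKa = 4.36 − 4.6478 = -0.2878. [A⁻]/[HA] = 10^(-0.2878) = 0.515

[A⁻]/[HA] = 0.515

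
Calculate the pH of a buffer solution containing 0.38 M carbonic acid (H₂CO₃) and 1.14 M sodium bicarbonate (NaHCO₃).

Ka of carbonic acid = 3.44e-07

pKa = -log(3.44e-07) = 6.46. pH = pKa + log([A⁻]/[HA]) = 6.46 + log(1.14/0.38)

pH = 6.94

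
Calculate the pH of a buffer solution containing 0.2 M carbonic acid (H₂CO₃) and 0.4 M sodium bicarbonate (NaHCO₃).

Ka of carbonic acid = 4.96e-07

pKa = -log(4.96e-07) = 6.30. pH = pKa + log([A⁻]/[HA]) = 6.30 + log(0.4/0.2)

pH = 6.61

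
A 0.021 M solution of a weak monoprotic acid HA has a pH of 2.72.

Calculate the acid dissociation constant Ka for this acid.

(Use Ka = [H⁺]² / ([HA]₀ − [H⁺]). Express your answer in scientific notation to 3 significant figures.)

[H⁺] = 10^(−pH) = 10^(−2.72) = 1.905e-03 M. For HA ⇌ H⁺ + A⁻, Ka = [H⁺][A⁻]/[HA] = [H⁺]² / ([HA]₀ − [H⁺]) = (1.905e-03)² / (0.021 − 1.905e-03) = 1.90e-04.

K_a = 1.90e-04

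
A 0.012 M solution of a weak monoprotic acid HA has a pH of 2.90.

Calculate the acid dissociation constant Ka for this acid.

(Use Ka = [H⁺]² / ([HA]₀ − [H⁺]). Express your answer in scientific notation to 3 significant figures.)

[H⁺] = 10^(−pH) = 10^(−2.90) = 1.259e-03 M. For HA ⇌ H⁺ + A⁻, Ka = [H⁺][A⁻]/[HA] = [H⁺]² / ([HA]₀ − [H⁺]) = (1.259e-03)² / (0.012 − 1.259e-03) = 1.48e-04.

K_a = 1.48e-04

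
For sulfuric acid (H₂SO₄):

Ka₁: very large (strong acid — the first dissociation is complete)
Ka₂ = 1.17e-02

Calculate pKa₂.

pKa₂ = -log(Ka₂) = -log(1.17e-02) = 1.93.

pK_{a2} = 1.93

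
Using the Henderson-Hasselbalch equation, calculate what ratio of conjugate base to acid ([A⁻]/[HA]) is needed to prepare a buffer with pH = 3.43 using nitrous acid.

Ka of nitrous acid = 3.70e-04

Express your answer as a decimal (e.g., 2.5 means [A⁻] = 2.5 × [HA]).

pKa = -log(3.70e-04) = 3.4318. pH = pKa + log([A⁻]/[HA]), so log([A⁻]/[HA]) = pH − pKa = 3.43 − 3.4318 = -0.0018. [A⁻]/[HA] = 10^(-0.0018) = 0.996

[A⁻]/[HA] = 0.996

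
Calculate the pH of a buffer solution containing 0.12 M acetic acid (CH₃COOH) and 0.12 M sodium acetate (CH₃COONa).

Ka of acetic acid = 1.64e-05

pKa = -log(1.64e-05) = 4.79. pH = pKa + log([A⁻]/[HA]) = 4.79 + log(0.12/0.12)

pH = 4.79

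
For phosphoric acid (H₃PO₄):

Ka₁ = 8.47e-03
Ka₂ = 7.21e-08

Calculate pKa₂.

pKa₂ = -log(Ka₂) = -log(7.21e-08) = 7.14.

pK_{a2} = 7.14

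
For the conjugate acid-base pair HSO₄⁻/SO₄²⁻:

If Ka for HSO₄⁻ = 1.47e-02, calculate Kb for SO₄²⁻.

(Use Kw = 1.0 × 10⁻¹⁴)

For a conjugate pair Ka × Kb = Kw, so Kb = Kw/Ka = 1.0 × 10⁻¹⁴ / 1.47e-02 = 6.80e-13.

K_b = 6.80e-13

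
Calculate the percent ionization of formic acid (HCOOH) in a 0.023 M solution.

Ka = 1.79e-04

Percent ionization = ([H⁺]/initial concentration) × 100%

Using Ka equilibrium: x² + Ka×x - Ka×C = 0. Solving: [H⁺] = 1.9415e-03. Percent = (1.9415e-03/0.023) × 100

Percent ionization = 8.44%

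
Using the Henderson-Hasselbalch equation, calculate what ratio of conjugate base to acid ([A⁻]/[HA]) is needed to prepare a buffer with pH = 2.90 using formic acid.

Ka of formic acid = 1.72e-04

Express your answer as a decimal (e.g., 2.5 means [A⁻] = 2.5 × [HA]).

pKa = -log(1.72e-04) = 3.7645. pH = pKa + log([A⁻]/[HA]), so log([A⁻]/[HA]) = pH − pKa = 2.90 − 3.7645 = -0.8645. [A⁻]/[HA] = 10^(-0.8645) = 0.137

[A⁻]/[HA] = 0.137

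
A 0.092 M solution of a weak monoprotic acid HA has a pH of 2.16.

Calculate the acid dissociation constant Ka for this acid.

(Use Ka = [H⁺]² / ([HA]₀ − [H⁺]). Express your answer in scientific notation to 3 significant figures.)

[H⁺] = 10^(−pH) = 10^(−2.16) = 6.918e-03 M. For HA ⇌ H⁺ + A⁻, Ka = [H⁺][A⁻]/[HA] = [H⁺]² / ([HA]₀ − [H⁺]) = (6.918e-03)² / (0.092 − 6.918e-03) = 5.63e-04.

K_a = 5.63e-04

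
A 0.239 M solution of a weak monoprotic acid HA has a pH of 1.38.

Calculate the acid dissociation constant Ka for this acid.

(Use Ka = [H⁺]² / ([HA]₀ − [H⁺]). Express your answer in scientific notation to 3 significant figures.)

[H⁺] = 10^(−pH) = 10^(−1.38) = 4.169e-02 M. For HA ⇌ H⁺ + A⁻, Ka = [H⁺][A⁻]/[HA] = [H⁺]² / ([HA]₀ − [H⁺]) = (4.169e-02)² / (0.239 − 4.169e-02) = 8.81e-03.

K_a = 8.81e-03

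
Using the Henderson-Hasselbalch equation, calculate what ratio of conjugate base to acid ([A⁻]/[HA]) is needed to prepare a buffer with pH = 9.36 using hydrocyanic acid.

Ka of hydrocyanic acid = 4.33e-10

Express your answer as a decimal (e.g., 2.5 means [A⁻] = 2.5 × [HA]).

pKa = -log(4.33e-10) = 9.3635. pH = pKa + log([A⁻]/[HA]), so log([A⁻]/[HA]) = pH − pKa = 9.36 − 9.3635 = -0.0035. [A⁻]/[HA] = 10^(-0.0035) = 0.992

[A⁻]/[HA] = 0.992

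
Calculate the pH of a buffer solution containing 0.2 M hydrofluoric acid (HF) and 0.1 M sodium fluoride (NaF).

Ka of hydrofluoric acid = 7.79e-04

pKa = -log(7.79e-04) = 3.11. pH = pKa + log([A⁻]/[HA]) = 3.11 + log(0.1/0.2)

pH = 2.81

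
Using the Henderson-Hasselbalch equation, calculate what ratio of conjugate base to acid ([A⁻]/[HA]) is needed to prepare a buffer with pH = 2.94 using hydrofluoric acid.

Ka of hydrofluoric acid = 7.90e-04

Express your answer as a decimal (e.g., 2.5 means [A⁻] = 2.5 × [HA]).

pKa = -log(7.90e-04) = 3.1024. pH = pKa + log([A⁻]/[HA]), so log([A⁻]/[HA]) = pH − pKa = 2.94 − 3.1024 = -0.1624. [A⁻]/[HA] = 10^(-0.1624) = 0.688

[A⁻]/[HA] = 0.688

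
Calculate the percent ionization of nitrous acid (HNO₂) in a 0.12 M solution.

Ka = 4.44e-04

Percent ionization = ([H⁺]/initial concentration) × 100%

Using Ka equilibrium: x² + Ka×x - Ka×C = 0. Solving: [H⁺] = 7.0807e-03. Percent = (7.0807e-03/0.12) × 100

Percent ionization = 5.9%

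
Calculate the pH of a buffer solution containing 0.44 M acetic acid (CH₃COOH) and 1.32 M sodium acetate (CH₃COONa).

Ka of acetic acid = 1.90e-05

pKa = -log(1.90e-05) = 4.72. pH = pKa + log([A⁻]/[HA]) = 4.72 + log(1.32/0.44)

pH = 5.20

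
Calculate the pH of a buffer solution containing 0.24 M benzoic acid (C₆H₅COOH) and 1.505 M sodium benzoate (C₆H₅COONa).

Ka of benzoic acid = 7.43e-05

pKa = -log(7.43e-05) = 4.13. pH = pKa + log([A⁻]/[HA]) = 4.13 + log(1.505/0.24)

pH = 4.93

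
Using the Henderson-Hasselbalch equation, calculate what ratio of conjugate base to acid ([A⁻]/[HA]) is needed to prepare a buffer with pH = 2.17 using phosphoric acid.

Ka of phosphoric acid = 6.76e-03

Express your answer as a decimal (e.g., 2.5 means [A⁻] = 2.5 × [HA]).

pKa = -log(6.76e-03) = 2.1701. pH = pKa + log([A⁻]/[HA]), so log([A⁻]/[HA]) = pH − pKa = 2.17 − 2.1701 = -0.0001. [A⁻]/[HA] = 10^(-0.0001) = 1.00

[A⁻]/[HA] = 1.00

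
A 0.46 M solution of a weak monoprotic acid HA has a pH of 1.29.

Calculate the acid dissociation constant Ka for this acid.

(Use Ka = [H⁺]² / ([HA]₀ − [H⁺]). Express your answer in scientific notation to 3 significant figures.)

[H⁺] = 10^(−pH) = 10^(−1.29) = 5.129e-02 M. For HA ⇌ H⁺ + A⁻, Ka = [H⁺][A⁻]/[HA] = [H⁺]² / ([HA]₀ − [H⁺]) = (5.129e-02)² / (0.46 − 5.129e-02) = 6.44e-03.

K_a = 6.44e-03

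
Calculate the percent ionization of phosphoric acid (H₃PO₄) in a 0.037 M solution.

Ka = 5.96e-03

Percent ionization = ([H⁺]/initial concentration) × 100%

Using Ka equilibrium: x² + Ka×x - Ka×C = 0. Solving: [H⁺] = 1.2166e-02. Percent = (1.2166e-02/0.037) × 100

Percent ionization = 32.9%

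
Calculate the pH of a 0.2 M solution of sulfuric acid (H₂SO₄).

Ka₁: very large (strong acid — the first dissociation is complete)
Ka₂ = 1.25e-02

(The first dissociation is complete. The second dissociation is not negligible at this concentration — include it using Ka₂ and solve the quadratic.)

First dissociation is complete: [H⁺]₀ = [HSO₄⁻]₀ = C = 0.2 M. Second dissociation HSO₄⁻ ⇌ H⁺ + SO₄²⁻: let x = [SO₄²⁻]. Ka₂ = (C + x)·x / (C − x) = 1.25e-02 → x² + (C + Ka₂)·x − Ka₂·C = 0 → x² + 0.21250·x − 2.500e-03 = 0. x = (−0.21250 + √(0.21250² + 4 × 2.500e-03)) / 2 = 1.1177e-02 M. [H⁺] = C + x = 0.2 + 1.1177e-02 = 2.1118e-01 M. pH = -log(2.1118e-01) = 0.68.

pH = 0.68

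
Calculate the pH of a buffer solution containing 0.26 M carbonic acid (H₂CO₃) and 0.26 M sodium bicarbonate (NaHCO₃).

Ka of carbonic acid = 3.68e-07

pKa = -log(3.68e-07) = 6.43. pH = pKa + log([A⁻]/[HA]) = 6.43 + log(0.26/0.26)

pH = 6.43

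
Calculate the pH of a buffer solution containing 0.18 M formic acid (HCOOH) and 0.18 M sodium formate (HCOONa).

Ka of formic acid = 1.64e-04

pKa = -log(1.64e-04) = 3.79. pH = pKa + log([A⁻]/[HA]) = 3.79 + log(0.18/0.18)

pH = 3.79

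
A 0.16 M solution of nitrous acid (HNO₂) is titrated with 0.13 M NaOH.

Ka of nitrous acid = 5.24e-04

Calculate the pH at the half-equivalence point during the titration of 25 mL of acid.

At half-equivalence [HA] = [A⁻], so Henderson-Hasselbalch gives pH = pKa = -log(5.24e-04) = 3.28.

pH = pKa = 3.28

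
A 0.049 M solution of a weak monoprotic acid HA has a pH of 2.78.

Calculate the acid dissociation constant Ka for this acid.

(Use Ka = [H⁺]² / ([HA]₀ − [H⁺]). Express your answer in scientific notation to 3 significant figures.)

[H⁺] = 10^(−pH) = 10^(−2.78) = 1.660e-03 M. For HA ⇌ H⁺ + A⁻, Ka = [H⁺][A⁻]/[HA] = [H⁺]² / ([HA]₀ − [H⁺]) = (1.660e-03)² / (0.049 − 1.660e-03) = 5.82e-05.

K_a = 5.82e-05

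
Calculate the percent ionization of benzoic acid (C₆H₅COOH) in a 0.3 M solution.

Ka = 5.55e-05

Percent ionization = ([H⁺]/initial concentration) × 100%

Using Ka equilibrium: x² + Ka×x - Ka×C = 0. Solving: [H⁺] = 4.0528e-03. Percent = (4.0528e-03/0.3) × 100

Percent ionization = 1.35%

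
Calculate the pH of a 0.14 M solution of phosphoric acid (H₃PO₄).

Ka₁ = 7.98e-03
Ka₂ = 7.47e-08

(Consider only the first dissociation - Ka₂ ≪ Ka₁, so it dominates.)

First dissociation dominates. From Ka₁ = [H⁺][HA⁻]/[H₂A], x² + Ka₁·x − Ka₁·C = 0 with C = 0.14 M and Ka₁ = 7.98e-03. Solving: [H⁺] = (−Ka₁ + √(Ka₁² + 4·Ka₁·C)) / 2 = 2.9672e-02 M. pH = -log(2.9672e-02) = 1.53.

pH = 1.53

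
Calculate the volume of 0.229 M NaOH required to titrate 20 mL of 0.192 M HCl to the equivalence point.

At equivalence: moles acid = moles base. moles HCl = 0.192 × 20/1000 = 0.00384 mol. V_base = moles / 0.229 × 1000 = 16.8 mL.

V_{base} = 16.8 mL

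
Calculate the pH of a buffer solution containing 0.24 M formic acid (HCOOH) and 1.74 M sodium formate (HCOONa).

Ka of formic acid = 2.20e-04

pKa = -log(2.20e-04) = 3.66. pH = pKa + log([A⁻]/[HA]) = 3.66 + log(1.74/0.24)

pH = 4.52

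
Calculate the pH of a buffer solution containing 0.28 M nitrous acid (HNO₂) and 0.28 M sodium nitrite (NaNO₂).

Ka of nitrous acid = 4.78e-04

pKa = -log(4.78e-04) = 3.32. pH = pKa + log([A⁻]/[HA]) = 3.32 + log(0.28/0.28)

pH = 3.32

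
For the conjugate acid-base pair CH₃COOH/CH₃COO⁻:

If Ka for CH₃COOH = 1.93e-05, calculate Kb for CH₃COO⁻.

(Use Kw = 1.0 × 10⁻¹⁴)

For a conjugate pair Ka × Kb = Kw, so Kb = Kw/Ka = 1.0 × 10⁻¹⁴ / 1.93e-05 = 5.18e-10.

K_b = 5.18e-10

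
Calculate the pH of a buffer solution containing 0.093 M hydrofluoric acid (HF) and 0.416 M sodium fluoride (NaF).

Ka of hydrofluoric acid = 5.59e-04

pKa = -log(5.59e-04) = 3.25. pH = pKa + log([A⁻]/[HA]) = 3.25 + log(0.416/0.093)

pH = 3.90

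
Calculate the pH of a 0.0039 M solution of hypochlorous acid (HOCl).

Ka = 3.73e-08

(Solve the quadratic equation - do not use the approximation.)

x² + Ka×x - Ka×C = 0. Using quadratic formula: [H⁺] = 1.2042e-05

pH = 4.92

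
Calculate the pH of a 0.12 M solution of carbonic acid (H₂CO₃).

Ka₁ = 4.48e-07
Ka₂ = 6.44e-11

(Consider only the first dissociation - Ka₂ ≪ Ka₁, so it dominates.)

First dissociation dominates. From Ka₁ = [H⁺][HA⁻]/[H₂A], x² + Ka₁·x − Ka₁·C = 0 with C = 0.12 M and Ka₁ = 4.48e-07. Solving: [H⁺] = (−Ka₁ + √(Ka₁² + 4·Ka₁·C)) / 2 = 2.3164e-04 M. pH = -log(2.3164e-04) = 3.64.

pH = 3.64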